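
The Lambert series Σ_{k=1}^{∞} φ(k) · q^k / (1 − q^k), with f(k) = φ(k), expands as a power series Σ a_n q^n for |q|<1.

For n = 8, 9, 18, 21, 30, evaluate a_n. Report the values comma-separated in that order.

n=8: 1·8 2·4 4·2 8·1  φ→[1+1+2+4]=8
d|9:{1,3,9}  Σφ=1+2+6=9
[q^18] φ(1)=1,φ(2)=1,φ(3)=2,φ(6)=2,φ(9)=6,φ(18)=6 ⇒ 18
q^21  k|21↦φ(k): 21:12 7:6 3:2 1:1  a_21=21
d|30:{1,2,3,5,6,10,15,30}  Σφ=1+1+2+4+2+4+8+8=30

8, 9, 18, 21, 30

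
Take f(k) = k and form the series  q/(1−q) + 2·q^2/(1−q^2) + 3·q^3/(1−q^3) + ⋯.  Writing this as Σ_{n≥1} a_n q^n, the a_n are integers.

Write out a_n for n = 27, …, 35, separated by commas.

40, 56, 30, 72, 32, 63, 48, 54, 48

q^27  k|27↦f(k): 1:1 3:3 9:9 27:27  a_27=40
q^28  k|28↦f(k): 28:28 14:14 7:7 4:4 2:2 1:1  a_28=56
d|29:{29,1}  Σf=29+1=30
d|30:{30,15,10,6,5,3,2,1}  Σf=30+15+10+6+5+3+2+1=72
[q^31] f(1)=1,f(31)=31 ⇒ 32
d|32:{32,16,8,4,2,1}  Σf=32+16+8+4+2+1=63
q^33  k|33↦f(k): 33:33 11:11 3:3 1:1  a_33=48
n=34: 34·1 17·2 2·17 1·34  f→[34+17+2+1]=54
q^35  k|35↦f(k): 35:35 7:7 5:5 1:1  a_35=48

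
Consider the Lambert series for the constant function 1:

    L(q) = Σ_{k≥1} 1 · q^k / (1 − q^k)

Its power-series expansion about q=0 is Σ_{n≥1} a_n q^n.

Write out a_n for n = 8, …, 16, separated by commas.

4, 3, 4, 2, 6, 2, 4, 4, 5

d|8:{8,4,2,1}  Σf=1+1+1+1=4
n=9: 1·9 3·3 9·1  f→[1+1+1]=3
q^10  k|10↦f(k): 10:1 5:1 2:1 1:1  a_10=4
[q^11] f(11)=1,f(1)=1 ⇒ 2
[q^12] f(1)=1,f(2)=1,f(3)=1,f(4)=1,f(6)=1,f(12)=1 ⇒ 6
[q^13] f(1)=1,f(13)=1 ⇒ 2
q^14  k|14↦f(k): 1:1 2:1 7:1 14:1  a_14=4
[q^15] f(15)=1,f(5)=1,f(3)=1,f(1)=1 ⇒ 4
n=16: 1·16 2·8 4·4 8·2 16·1  f→[1+1+1+1+1]=5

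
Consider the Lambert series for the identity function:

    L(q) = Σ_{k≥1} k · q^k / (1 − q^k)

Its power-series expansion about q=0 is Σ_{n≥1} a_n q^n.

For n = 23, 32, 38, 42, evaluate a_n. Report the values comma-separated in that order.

24, 63, 60, 96

q^23  k|23↦f(k): 23:23 1:1  a_23=24
d|32:{1,2,4,8,16,32}  Σf=1+2+4+8+16+32=63
d|38:{1,2,19,38}  Σf=1+2+19+38=60
[q^42] f(1)=1,f(2)=2,f(3)=3,f(6)=6,f(7)=7,f(14)=14,f(21)=21,f(42)=42 ⇒ 96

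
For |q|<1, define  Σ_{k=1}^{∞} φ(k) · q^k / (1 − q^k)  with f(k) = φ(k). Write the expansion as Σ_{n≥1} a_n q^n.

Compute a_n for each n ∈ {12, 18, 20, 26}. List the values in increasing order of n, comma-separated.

n=12: 1·12 2·6 3·4 4·3 6·2 12·1  φ→[1+1+2+2+2+4]=12
[q^18] φ(1)=1,φ(2)=1,φ(3)=2,φ(6)=2,φ(9)=6,φ(18)=6 ⇒ 18
d|20:{20,10,5,4,2,1}  Σφ=8+4+4+2+1+1=20
d|26:{1,2,13,26}  Σφ=1+1+12+12=26

12, 18, 20, 26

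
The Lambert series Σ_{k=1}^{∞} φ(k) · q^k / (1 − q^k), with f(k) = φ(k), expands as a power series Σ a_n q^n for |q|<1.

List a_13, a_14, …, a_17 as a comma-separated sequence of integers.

[q^13] φ(1)=1,φ(13)=12 ⇒ 13
q^14  k|14↦φ(k): 14:6 7:6 2:1 1:1  a_14=14
n=15: 1·15 3·5 5·3 15·1  φ→[1+2+4+8]=15
[q^16] φ(16)=8,φ(8)=4,φ(4)=2,φ(2)=1,φ(1)=1 ⇒ 16
n=17: 1·17 17·1  φ→[1+16]=17

13, 14, 15, 16, 17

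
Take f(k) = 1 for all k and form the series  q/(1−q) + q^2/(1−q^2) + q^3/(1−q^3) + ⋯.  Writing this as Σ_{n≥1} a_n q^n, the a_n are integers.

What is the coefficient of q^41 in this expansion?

n=41: 41·1 1·41  f→[1+1]=2

a_41 = 2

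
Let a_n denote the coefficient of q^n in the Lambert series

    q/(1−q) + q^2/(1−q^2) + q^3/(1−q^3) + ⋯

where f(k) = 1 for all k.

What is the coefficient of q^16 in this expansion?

a_16 = 5

d|16:{16,8,4,2,1}  Σf=1+1+1+1+1=5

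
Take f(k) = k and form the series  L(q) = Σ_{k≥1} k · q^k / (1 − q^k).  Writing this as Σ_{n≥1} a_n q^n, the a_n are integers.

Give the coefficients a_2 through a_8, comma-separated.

d|2:{1,2}  Σf=1+2=3
q^3  k|3↦f(k): 1:1 3:3  a_3=4
n=4: 1·4 2·2 4·1  f→[1+2+4]=7
d|5:{5,1}  Σf=5+1=6
n=6: 1·6 2·3 3·2 6·1  f→[1+2+3+6]=12
[q^7] f(7)=7,f(1)=1 ⇒ 8
[q^8] f(8)=8,f(4)=4,f(2)=2,f(1)=1 ⇒ 15

3, 4, 7, 6, 12, 8, 15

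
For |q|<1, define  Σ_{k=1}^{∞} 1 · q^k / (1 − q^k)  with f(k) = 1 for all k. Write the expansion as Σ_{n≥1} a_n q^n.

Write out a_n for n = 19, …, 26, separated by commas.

2, 6, 4, 4, 2, 8, 3, 4

d|19:{19,1}  Σf=1+1=2
[q^20] f(1)=1,f(2)=1,f(4)=1,f(5)=1,f(10)=1,f(20)=1 ⇒ 6
n=21: 1·21 3·7 7·3 21·1  f→[1+1+1+1]=4
[q^22] f(1)=1,f(2)=1,f(11)=1,f(22)=1 ⇒ 4
[q^23] f(1)=1,f(23)=1 ⇒ 2
q^24  k|24↦f(k): 24:1 12:1 8:1 6:1 4:1 3:1 2:1 1:1  a_24=8
d|25:{25,5,1}  Σf=1+1+1=3
d|26:{26,13,2,1}  Σf=1+1+1+1=4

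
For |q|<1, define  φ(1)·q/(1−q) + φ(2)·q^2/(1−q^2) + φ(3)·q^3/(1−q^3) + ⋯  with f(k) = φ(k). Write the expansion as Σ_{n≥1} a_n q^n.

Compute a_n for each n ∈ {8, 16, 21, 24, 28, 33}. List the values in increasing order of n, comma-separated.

q^8  k|8↦φ(k): 8:4 4:2 2:1 1:1  a_8=8
[q^16] φ(1)=1,φ(2)=1,φ(4)=2,φ(8)=4,φ(16)=8 ⇒ 16
n=21: 1·21 3·7 7·3 21·1  φ→[1+2+6+12]=21
q^24  k|24↦φ(k): 1:1 2:1 3:2 4:2 6:2 8:4 12:4 24:8  a_24=24
d|28:{1,2,4,7,14,28}  Σφ=1+1+2+6+6+12=28
q^33  k|33↦φ(k): 1:1 3:2 11:10 33:20  a_33=33

8, 16, 21, 24, 28, 33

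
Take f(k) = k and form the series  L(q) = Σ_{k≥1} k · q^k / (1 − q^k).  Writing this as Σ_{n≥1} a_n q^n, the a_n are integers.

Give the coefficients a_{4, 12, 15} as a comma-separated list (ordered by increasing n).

7, 28, 24

n=4: 4·1 2·2 1·4  f→[4+2+1]=7
q^12  k|12↦f(k): 12:12 6:6 4:4 3:3 2:2 1:1  a_12=28
d|15:{15,5,3,1}  Σf=15+5+3+1=24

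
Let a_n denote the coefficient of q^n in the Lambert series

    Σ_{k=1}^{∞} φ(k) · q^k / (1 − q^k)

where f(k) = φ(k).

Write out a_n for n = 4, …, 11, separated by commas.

d|4:{1,2,4}  Σφ=1+1+2=4
[q^5] φ(1)=1,φ(5)=4 ⇒ 5
d|6:{6,3,2,1}  Σφ=2+2+1+1=6
n=7: 7·1 1·7  φ→[6+1]=7
q^8  k|8↦φ(k): 8:4 4:2 2:1 1:1  a_8=8
[q^9] φ(1)=1,φ(3)=2,φ(9)=6 ⇒ 9
[q^10] φ(1)=1,φ(2)=1,φ(5)=4,φ(10)=4 ⇒ 10
[q^11] φ(11)=10,φ(1)=1 ⇒ 11

4, 5, 6, 7, 8, 9, 10, 11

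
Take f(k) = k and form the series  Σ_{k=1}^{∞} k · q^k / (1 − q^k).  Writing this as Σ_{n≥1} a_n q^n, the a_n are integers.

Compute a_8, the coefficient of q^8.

q^8  k|8↦f(k): 8:8 4:4 2:2 1:1  a_8=15

a_8 = 15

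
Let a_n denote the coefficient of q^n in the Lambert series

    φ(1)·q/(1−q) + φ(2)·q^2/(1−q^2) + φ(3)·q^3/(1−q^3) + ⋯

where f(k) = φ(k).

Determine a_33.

d|33:{33,11,3,1}  Σφ=20+10+2+1=33

a_33 = 33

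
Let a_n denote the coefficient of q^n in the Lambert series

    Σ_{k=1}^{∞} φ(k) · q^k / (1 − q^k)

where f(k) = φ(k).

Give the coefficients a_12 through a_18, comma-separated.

q^12  k|12↦φ(k): 12:4 6:2 4:2 3:2 2:1 1:1  a_12=12
d|13:{13,1}  Σφ=12+1=13
d|14:{14,7,2,1}  Σφ=6+6+1+1=14
q^15  k|15↦φ(k): 1:1 3:2 5:4 15:8  a_15=15
d|16:{1,2,4,8,16}  Σφ=1+1+2+4+8=16
d|17:{17,1}  Σφ=16+1=17
[q^18] φ(18)=6,φ(9)=6,φ(6)=2,φ(3)=2,φ(2)=1,φ(1)=1 ⇒ 18

12, 13, 14, 15, 16, 17, 18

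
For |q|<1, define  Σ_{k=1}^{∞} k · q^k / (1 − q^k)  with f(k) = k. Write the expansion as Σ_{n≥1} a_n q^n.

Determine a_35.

a_35 = 48

q^35  k|35↦f(k): 35:35 7:7 5:5 1:1  a_35=48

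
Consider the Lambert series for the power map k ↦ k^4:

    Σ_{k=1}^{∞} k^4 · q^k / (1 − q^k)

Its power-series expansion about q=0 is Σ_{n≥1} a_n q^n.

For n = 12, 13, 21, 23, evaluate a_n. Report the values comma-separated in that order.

22386, 28562, 196964, 279842

n=12: 12·1 6·2 4·3 3·4 2·6 1·12  f→[20736+1296+256+81+16+1]=22386
d|13:{13,1}  Σf=28561+1=28562
d|21:{1,3,7,21}  Σf=1+81+2401+194481=196964
[q^23] f(23)=279841,f(1)=1 ⇒ 279842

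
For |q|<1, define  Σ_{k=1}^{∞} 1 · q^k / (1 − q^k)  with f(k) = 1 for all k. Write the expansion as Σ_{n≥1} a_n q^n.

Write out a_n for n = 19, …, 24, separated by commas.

2, 6, 4, 4, 2, 8

[q^19] f(1)=1,f(19)=1 ⇒ 2
[q^20] f(1)=1,f(2)=1,f(4)=1,f(5)=1,f(10)=1,f(20)=1 ⇒ 6
[q^21] f(1)=1,f(3)=1,f(7)=1,f(21)=1 ⇒ 4
q^22  k|22↦f(k): 22:1 11:1 2:1 1:1  a_22=4
n=23: 1·23 23·1  f→[1+1]=2
q^24  k|24↦f(k): 24:1 12:1 8:1 6:1 4:1 3:1 2:1 1:1  a_24=8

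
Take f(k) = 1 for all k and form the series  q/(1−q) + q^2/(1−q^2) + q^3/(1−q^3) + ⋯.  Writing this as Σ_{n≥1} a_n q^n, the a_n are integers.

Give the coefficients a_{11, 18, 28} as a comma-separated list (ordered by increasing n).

2, 6, 6

d|11:{11,1}  Σf=1+1=2
[q^18] f(1)=1,f(2)=1,f(3)=1,f(6)=1,f(9)=1,f(18)=1 ⇒ 6
[q^28] f(1)=1,f(2)=1,f(4)=1,f(7)=1,f(14)=1,f(28)=1 ⇒ 6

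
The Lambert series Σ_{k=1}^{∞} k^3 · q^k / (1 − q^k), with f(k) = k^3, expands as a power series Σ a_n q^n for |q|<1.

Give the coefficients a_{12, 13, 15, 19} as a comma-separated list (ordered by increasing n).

[q^12] f(1)=1,f(2)=8,f(3)=27,f(4)=64,f(6)=216,f(12)=1728 ⇒ 2044
n=13: 1·13 13·1  f→[1+2197]=2198
q^15  k|15↦f(k): 15:3375 5:125 3:27 1:1  a_15=3528
q^19  k|19↦f(k): 1:1 19:6859  a_19=6860

2044, 2198, 3528, 6860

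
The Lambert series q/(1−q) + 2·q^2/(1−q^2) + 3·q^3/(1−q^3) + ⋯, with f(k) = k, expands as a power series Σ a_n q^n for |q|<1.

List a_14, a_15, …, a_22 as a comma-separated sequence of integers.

24, 24, 31, 18, 39, 20, 42, 32, 36

n=14: 14·1 7·2 2·7 1·14  f→[14+7+2+1]=24
n=15: 15·1 5·3 3·5 1·15  f→[15+5+3+1]=24
n=16: 16·1 8·2 4·4 2·8 1·16  f→[16+8+4+2+1]=31
n=17: 1·17 17·1  f→[1+17]=18
[q^18] f(18)=18,f(9)=9,f(6)=6,f(3)=3,f(2)=2,f(1)=1 ⇒ 39
n=19: 19·1 1·19  f→[19+1]=20
[q^20] f(20)=20,f(10)=10,f(5)=5,f(4)=4,f(2)=2,f(1)=1 ⇒ 42
n=21: 21·1 7·3 3·7 1·21  f→[21+7+3+1]=32
n=22: 1·22 2·11 11·2 22·1  f→[1+2+11+22]=36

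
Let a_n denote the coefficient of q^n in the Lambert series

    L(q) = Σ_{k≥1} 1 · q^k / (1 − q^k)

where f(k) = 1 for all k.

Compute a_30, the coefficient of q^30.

a_30 = 8

d|30:{30,15,10,6,5,3,2,1}  Σf=1+1+1+1+1+1+1+1=8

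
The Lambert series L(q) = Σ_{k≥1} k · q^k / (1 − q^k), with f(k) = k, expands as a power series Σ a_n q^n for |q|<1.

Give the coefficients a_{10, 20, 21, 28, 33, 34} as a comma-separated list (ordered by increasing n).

18, 42, 32, 56, 48, 54

n=10: 1·10 2·5 5·2 10·1  f→[1+2+5+10]=18
[q^20] f(1)=1,f(2)=2,f(4)=4,f(5)=5,f(10)=10,f(20)=20 ⇒ 42
q^21  k|21↦f(k): 1:1 3:3 7:7 21:21  a_21=32
n=28: 1·28 2·14 4·7 7·4 14·2 28·1  f→[1+2+4+7+14+28]=56
q^33  k|33↦f(k): 1:1 3:3 11:11 33:33  a_33=48
d|34:{1,2,17,34}  Σf=1+2+17+34=54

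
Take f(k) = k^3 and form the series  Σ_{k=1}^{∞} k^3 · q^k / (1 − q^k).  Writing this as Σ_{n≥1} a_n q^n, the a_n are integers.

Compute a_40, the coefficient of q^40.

[q^40] f(40)=64000,f(20)=8000,f(10)=1000,f(8)=512,f(5)=125,f(4)=64,f(2)=8,f(1)=1 ⇒ 73710

a_40 = 73710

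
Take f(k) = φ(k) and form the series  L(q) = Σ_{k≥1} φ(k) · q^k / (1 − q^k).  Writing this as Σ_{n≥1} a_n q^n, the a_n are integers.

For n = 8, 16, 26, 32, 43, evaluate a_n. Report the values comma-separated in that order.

d|8:{8,4,2,1}  Σφ=4+2+1+1=8
d|16:{1,2,4,8,16}  Σφ=1+1+2+4+8=16
[q^26] φ(1)=1,φ(2)=1,φ(13)=12,φ(26)=12 ⇒ 26
[q^32] φ(32)=16,φ(16)=8,φ(8)=4,φ(4)=2,φ(2)=1,φ(1)=1 ⇒ 32
q^43  k|43↦φ(k): 43:42 1:1  a_43=43

8, 16, 26, 32, 43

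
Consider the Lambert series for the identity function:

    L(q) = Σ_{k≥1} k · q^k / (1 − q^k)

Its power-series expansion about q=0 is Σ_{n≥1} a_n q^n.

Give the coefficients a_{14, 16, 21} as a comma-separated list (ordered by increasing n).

24, 31, 32

[q^14] f(14)=14,f(7)=7,f(2)=2,f(1)=1 ⇒ 24
n=16: 16·1 8·2 4·4 2·8 1·16  f→[16+8+4+2+1]=31
n=21: 1·21 3·7 7·3 21·1  f→[1+3+7+21]=32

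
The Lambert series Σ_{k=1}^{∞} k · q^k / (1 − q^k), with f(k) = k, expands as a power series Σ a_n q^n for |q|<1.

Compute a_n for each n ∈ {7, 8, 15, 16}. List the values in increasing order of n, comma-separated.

8, 15, 24, 31

[q^7] f(7)=7,f(1)=1 ⇒ 8
d|8:{1,2,4,8}  Σf=1+2+4+8=15
d|15:{1,3,5,15}  Σf=1+3+5+15=24
d|16:{16,8,4,2,1}  Σf=16+8+4+2+1=31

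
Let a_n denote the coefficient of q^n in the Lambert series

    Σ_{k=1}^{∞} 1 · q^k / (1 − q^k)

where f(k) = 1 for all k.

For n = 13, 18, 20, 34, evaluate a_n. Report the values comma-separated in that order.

q^13  k|13↦f(k): 13:1 1:1  a_13=2
d|18:{1,2,3,6,9,18}  Σf=1+1+1+1+1+1=6
d|20:{1,2,4,5,10,20}  Σf=1+1+1+1+1+1=6
d|34:{1,2,17,34}  Σf=1+1+1+1=4

2, 6, 6, 4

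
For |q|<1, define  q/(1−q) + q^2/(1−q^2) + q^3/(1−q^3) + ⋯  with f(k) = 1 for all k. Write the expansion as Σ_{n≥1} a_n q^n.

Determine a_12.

a_12 = 6

[q^12] f(1)=1,f(2)=1,f(3)=1,f(4)=1,f(6)=1,f(12)=1 ⇒ 6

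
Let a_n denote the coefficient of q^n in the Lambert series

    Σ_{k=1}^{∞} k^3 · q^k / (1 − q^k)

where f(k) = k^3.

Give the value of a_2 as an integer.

d|2:{2,1}  Σf=8+1=9

a_2 = 9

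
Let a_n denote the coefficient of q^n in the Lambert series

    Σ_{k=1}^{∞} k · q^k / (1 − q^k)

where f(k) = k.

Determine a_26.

a_26 = 42

[q^26] f(26)=26,f(13)=13,f(2)=2,f(1)=1 ⇒ 42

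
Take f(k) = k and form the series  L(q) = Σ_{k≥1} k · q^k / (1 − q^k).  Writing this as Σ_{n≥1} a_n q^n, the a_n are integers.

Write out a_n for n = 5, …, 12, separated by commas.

[q^5] f(1)=1,f(5)=5 ⇒ 6
d|6:{1,2,3,6}  Σf=1+2+3+6=12
d|7:{7,1}  Σf=7+1=8
d|8:{1,2,4,8}  Σf=1+2+4+8=15
q^9  k|9↦f(k): 1:1 3:3 9:9  a_9=13
n=10: 1·10 2·5 5·2 10·1  f→[1+2+5+10]=18
q^11  k|11↦f(k): 1:1 11:11  a_11=12
[q^12] f(12)=12,f(6)=6,f(4)=4,f(3)=3,f(2)=2,f(1)=1 ⇒ 28

6, 12, 8, 15, 13, 18, 12, 28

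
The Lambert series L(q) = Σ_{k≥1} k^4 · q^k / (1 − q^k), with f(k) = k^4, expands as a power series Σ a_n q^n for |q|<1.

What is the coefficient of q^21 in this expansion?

a_21 = 196964

n=21: 1·21 3·7 7·3 21·1  f→[1+81+2401+194481]=196964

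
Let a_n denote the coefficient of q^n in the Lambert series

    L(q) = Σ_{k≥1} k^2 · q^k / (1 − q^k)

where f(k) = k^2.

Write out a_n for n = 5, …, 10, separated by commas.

n=5: 5·1 1·5  f→[25+1]=26
[q^6] f(6)=36,f(3)=9,f(2)=4,f(1)=1 ⇒ 50
d|7:{1,7}  Σf=1+49=50
q^8  k|8↦f(k): 8:64 4:16 2:4 1:1  a_8=85
[q^9] f(9)=81,f(3)=9,f(1)=1 ⇒ 91
n=10: 10·1 5·2 2·5 1·10  f→[100+25+4+1]=130

26, 50, 50, 85, 91, 130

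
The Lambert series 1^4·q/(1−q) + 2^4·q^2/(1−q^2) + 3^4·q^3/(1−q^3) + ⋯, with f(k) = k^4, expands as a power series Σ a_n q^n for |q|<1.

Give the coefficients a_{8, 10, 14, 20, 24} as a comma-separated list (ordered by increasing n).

d|8:{1,2,4,8}  Σf=1+16+256+4096=4369
n=10: 10·1 5·2 2·5 1·10  f→[10000+625+16+1]=10642
n=14: 1·14 2·7 7·2 14·1  f→[1+16+2401+38416]=40834
q^20  k|20↦f(k): 20:160000 10:10000 5:625 4:256 2:16 1:1  a_20=170898
[q^24] f(24)=331776,f(12)=20736,f(8)=4096,f(6)=1296,f(4)=256,f(3)=81,f(2)=16,f(1)=1 ⇒ 358258

4369, 10642, 40834, 170898, 358258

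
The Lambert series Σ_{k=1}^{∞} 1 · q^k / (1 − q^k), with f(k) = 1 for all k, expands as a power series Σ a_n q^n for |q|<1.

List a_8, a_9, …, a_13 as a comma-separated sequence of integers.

4, 3, 4, 2, 6, 2

n=8: 8·1 4·2 2·4 1·8  f→[1+1+1+1]=4
n=9: 9·1 3·3 1·9  f→[1+1+1]=3
n=10: 10·1 5·2 2·5 1·10  f→[1+1+1+1]=4
d|11:{1,11}  Σf=1+1=2
d|12:{12,6,4,3,2,1}  Σf=1+1+1+1+1+1=6
n=13: 1·13 13·1  f→[1+1]=2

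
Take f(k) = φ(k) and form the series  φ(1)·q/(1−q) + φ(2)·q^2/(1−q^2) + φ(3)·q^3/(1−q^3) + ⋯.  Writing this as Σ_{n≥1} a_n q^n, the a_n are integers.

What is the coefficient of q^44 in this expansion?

q^44  k|44↦φ(k): 44:20 22:10 11:10 4:2 2:1 1:1  a_44=44

a_44 = 44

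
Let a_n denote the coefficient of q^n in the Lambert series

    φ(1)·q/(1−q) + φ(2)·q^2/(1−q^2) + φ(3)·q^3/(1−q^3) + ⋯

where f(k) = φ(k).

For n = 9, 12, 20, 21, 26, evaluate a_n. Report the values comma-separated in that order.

[q^9] φ(1)=1,φ(3)=2,φ(9)=6 ⇒ 9
n=12: 12·1 6·2 4·3 3·4 2·6 1·12  φ→[4+2+2+2+1+1]=12
[q^20] φ(1)=1,φ(2)=1,φ(4)=2,φ(5)=4,φ(10)=4,φ(20)=8 ⇒ 20
[q^21] φ(21)=12,φ(7)=6,φ(3)=2,φ(1)=1 ⇒ 21
q^26  k|26↦φ(k): 1:1 2:1 13:12 26:12  a_26=26

9, 12, 20, 21, 26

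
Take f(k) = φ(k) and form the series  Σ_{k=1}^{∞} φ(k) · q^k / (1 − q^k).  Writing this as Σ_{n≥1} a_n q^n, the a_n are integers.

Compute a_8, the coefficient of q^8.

q^8  k|8↦φ(k): 8:4 4:2 2:1 1:1  a_8=8

a_8 = 8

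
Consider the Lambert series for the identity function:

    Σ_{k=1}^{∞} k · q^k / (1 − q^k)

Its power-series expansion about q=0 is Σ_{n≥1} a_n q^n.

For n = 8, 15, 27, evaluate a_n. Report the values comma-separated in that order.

15, 24, 40

n=8: 8·1 4·2 2·4 1·8  f→[8+4+2+1]=15
[q^15] f(1)=1,f(3)=3,f(5)=5,f(15)=15 ⇒ 24
[q^27] f(1)=1,f(3)=3,f(9)=9,f(27)=27 ⇒ 40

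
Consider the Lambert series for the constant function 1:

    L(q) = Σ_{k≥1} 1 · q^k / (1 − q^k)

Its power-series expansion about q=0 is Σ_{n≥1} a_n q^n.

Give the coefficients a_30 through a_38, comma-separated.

8, 2, 6, 4, 4, 4, 9, 2, 4

n=30: 30·1 15·2 10·3 6·5 5·6 3·10 2·15 1·30  f→[1+1+1+1+1+1+1+1]=8
[q^31] f(31)=1,f(1)=1 ⇒ 2
q^32  k|32↦f(k): 1:1 2:1 4:1 8:1 16:1 32:1  a_32=6
n=33: 33·1 11·3 3·11 1·33  f→[1+1+1+1]=4
[q^34] f(34)=1,f(17)=1,f(2)=1,f(1)=1 ⇒ 4
n=35: 35·1 7·5 5·7 1·35  f→[1+1+1+1]=4
[q^36] f(1)=1,f(2)=1,f(3)=1,f(4)=1,f(6)=1,f(9)=1,f(12)=1,f(18)=1,f(36)=1 ⇒ 9
q^37  k|37↦f(k): 37:1 1:1  a_37=2
n=38: 38·1 19·2 2·19 1·38  f→[1+1+1+1]=4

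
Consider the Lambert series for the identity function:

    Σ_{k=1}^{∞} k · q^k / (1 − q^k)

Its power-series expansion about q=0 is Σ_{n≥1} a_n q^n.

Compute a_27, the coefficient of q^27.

d|27:{27,9,3,1}  Σf=27+9+3+1=40

a_27 = 40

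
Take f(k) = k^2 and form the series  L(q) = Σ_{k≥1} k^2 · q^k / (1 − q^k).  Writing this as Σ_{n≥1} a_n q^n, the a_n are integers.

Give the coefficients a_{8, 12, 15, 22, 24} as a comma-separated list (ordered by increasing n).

85, 210, 260, 610, 850

q^8  k|8↦f(k): 8:64 4:16 2:4 1:1  a_8=85
d|12:{12,6,4,3,2,1}  Σf=144+36+16+9+4+1=210
[q^15] f(1)=1,f(3)=9,f(5)=25,f(15)=225 ⇒ 260
[q^22] f(22)=484,f(11)=121,f(2)=4,f(1)=1 ⇒ 610
n=24: 24·1 12·2 8·3 6·4 4·6 3·8 2·12 1·24  f→[576+144+64+36+16+9+4+1]=850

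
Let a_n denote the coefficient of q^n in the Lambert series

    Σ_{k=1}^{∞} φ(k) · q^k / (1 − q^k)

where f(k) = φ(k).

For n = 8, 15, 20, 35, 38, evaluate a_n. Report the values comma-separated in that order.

[q^8] φ(1)=1,φ(2)=1,φ(4)=2,φ(8)=4 ⇒ 8
q^15  k|15↦φ(k): 15:8 5:4 3:2 1:1  a_15=15
q^20  k|20↦φ(k): 1:1 2:1 4:2 5:4 10:4 20:8  a_20=20
q^35  k|35↦φ(k): 1:1 5:4 7:6 35:24  a_35=35
[q^38] φ(38)=18,φ(19)=18,φ(2)=1,φ(1)=1 ⇒ 38

8, 15, 20, 35, 38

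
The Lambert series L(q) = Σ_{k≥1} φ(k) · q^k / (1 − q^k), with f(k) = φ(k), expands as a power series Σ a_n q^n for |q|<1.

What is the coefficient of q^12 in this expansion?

q^12  k|12↦φ(k): 1:1 2:1 3:2 4:2 6:2 12:4  a_12=12

a_12 = 12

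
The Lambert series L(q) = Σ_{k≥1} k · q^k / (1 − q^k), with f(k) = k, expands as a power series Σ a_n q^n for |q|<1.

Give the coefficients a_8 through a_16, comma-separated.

n=8: 8·1 4·2 2·4 1·8  f→[8+4+2+1]=15
n=9: 9·1 3·3 1·9  f→[9+3+1]=13
n=10: 1·10 2·5 5·2 10·1  f→[1+2+5+10]=18
d|11:{11,1}  Σf=11+1=12
d|12:{12,6,4,3,2,1}  Σf=12+6+4+3+2+1=28
q^13  k|13↦f(k): 13:13 1:1  a_13=14
[q^14] f(14)=14,f(7)=7,f(2)=2,f(1)=1 ⇒ 24
n=15: 1·15 3·5 5·3 15·1  f→[1+3+5+15]=24
d|16:{16,8,4,2,1}  Σf=16+8+4+2+1=31

15, 13, 18, 12, 28, 14, 24, 24, 31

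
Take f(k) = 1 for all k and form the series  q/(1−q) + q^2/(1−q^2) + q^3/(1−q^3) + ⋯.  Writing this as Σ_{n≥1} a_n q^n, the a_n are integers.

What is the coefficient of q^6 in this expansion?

[q^6] f(6)=1,f(3)=1,f(2)=1,f(1)=1 ⇒ 4

a_6 = 4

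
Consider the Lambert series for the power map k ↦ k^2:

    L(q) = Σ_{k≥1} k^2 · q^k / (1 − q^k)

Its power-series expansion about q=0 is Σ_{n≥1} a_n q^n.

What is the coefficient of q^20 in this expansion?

a_20 = 546

n=20: 1·20 2·10 4·5 5·4 10·2 20·1  f→[1+4+16+25+100+400]=546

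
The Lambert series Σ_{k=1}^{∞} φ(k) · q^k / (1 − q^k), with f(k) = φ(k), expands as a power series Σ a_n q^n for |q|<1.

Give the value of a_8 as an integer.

d|8:{1,2,4,8}  Σφ=1+1+2+4=8

a_8 = 8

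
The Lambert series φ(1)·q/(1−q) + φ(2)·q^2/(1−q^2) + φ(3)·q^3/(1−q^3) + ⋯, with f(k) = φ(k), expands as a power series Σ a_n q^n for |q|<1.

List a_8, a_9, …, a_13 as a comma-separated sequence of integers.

q^8  k|8↦φ(k): 1:1 2:1 4:2 8:4  a_8=8
d|9:{9,3,1}  Σφ=6+2+1=9
[q^10] φ(10)=4,φ(5)=4,φ(2)=1,φ(1)=1 ⇒ 10
n=11: 11·1 1·11  φ→[10+1]=11
n=12: 12·1 6·2 4·3 3·4 2·6 1·12  φ→[4+2+2+2+1+1]=12
q^13  k|13↦φ(k): 1:1 13:12  a_13=13

8, 9, 10, 11, 12, 13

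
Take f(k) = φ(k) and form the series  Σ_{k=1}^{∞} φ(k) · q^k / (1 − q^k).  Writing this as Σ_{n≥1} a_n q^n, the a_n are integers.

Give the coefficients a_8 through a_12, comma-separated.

n=8: 8·1 4·2 2·4 1·8  φ→[4+2+1+1]=8
n=9: 1·9 3·3 9·1  φ→[1+2+6]=9
d|10:{1,2,5,10}  Σφ=1+1+4+4=10
[q^11] φ(11)=10,φ(1)=1 ⇒ 11
d|12:{1,2,3,4,6,12}  Σφ=1+1+2+2+2+4=12

8, 9, 10, 11, 12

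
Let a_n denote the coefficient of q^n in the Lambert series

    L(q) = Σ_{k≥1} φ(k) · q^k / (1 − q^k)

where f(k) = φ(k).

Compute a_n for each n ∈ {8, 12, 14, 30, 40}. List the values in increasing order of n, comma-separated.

d|8:{8,4,2,1}  Σφ=4+2+1+1=8
n=12: 1·12 2·6 3·4 4·3 6·2 12·1  φ→[1+1+2+2+2+4]=12
q^14  k|14↦φ(k): 1:1 2:1 7:6 14:6  a_14=14
q^30  k|30↦φ(k): 30:8 15:8 10:4 6:2 5:4 3:2 2:1 1:1  a_30=30
n=40: 40·1 20·2 10·4 8·5 5·8 4·10 2·20 1·40  φ→[16+8+4+4+4+2+1+1]=40

8, 12, 14, 30, 40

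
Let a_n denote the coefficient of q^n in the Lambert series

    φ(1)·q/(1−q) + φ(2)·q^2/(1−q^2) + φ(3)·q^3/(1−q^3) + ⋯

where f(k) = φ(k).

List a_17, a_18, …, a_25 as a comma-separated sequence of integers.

[q^17] φ(1)=1,φ(17)=16 ⇒ 17
d|18:{18,9,6,3,2,1}  Σφ=6+6+2+2+1+1=18
q^19  k|19↦φ(k): 19:18 1:1  a_19=19
n=20: 20·1 10·2 5·4 4·5 2·10 1·20  φ→[8+4+4+2+1+1]=20
n=21: 1·21 3·7 7·3 21·1  φ→[1+2+6+12]=21
n=22: 22·1 11·2 2·11 1·22  φ→[10+10+1+1]=22
q^23  k|23↦φ(k): 23:22 1:1  a_23=23
n=24: 1·24 2·12 3·8 4·6 6·4 8·3 12·2 24·1  φ→[1+1+2+2+2+4+4+8]=24
[q^25] φ(1)=1,φ(5)=4,φ(25)=20 ⇒ 25

17, 18, 19, 20, 21, 22, 23, 24, 25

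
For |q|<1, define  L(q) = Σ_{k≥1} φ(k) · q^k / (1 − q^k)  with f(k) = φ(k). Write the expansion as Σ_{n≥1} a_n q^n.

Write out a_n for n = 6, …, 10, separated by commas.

n=6: 6·1 3·2 2·3 1·6  φ→[2+2+1+1]=6
n=7: 7·1 1·7  φ→[6+1]=7
d|8:{1,2,4,8}  Σφ=1+1+2+4=8
n=9: 1·9 3·3 9·1  φ→[1+2+6]=9
d|10:{10,5,2,1}  Σφ=4+4+1+1=10

6, 7, 8, 9, 10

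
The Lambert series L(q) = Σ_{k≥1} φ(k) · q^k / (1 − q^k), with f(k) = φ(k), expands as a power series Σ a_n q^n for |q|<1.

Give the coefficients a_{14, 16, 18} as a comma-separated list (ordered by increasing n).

[q^14] φ(1)=1,φ(2)=1,φ(7)=6,φ(14)=6 ⇒ 14
d|16:{1,2,4,8,16}  Σφ=1+1+2+4+8=16
d|18:{18,9,6,3,2,1}  Σφ=6+6+2+2+1+1=18

14, 16, 18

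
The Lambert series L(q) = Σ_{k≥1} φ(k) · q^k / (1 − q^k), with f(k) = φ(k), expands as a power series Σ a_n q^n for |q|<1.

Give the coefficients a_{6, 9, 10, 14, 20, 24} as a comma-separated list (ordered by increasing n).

d|6:{1,2,3,6}  Σφ=1+1+2+2=6
d|9:{9,3,1}  Σφ=6+2+1=9
[q^10] φ(10)=4,φ(5)=4,φ(2)=1,φ(1)=1 ⇒ 10
n=14: 1·14 2·7 7·2 14·1  φ→[1+1+6+6]=14
d|20:{1,2,4,5,10,20}  Σφ=1+1+2+4+4+8=20
[q^24] φ(24)=8,φ(12)=4,φ(8)=4,φ(6)=2,φ(4)=2,φ(3)=2,φ(2)=1,φ(1)=1 ⇒ 24

6, 9, 10, 14, 20, 24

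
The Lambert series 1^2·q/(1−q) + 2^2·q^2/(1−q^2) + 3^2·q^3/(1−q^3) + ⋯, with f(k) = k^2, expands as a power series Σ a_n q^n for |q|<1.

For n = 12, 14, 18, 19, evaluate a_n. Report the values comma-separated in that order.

210, 250, 455, 362

d|12:{1,2,3,4,6,12}  Σf=1+4+9+16+36+144=210
[q^14] f(14)=196,f(7)=49,f(2)=4,f(1)=1 ⇒ 250
d|18:{18,9,6,3,2,1}  Σf=324+81+36+9+4+1=455
q^19  k|19↦f(k): 1:1 19:361  a_19=362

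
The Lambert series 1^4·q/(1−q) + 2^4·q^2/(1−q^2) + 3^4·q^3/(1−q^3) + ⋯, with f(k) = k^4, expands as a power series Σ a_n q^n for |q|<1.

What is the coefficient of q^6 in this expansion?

a_6 = 1394

d|6:{1,2,3,6}  Σf=1+16+81+1296=1394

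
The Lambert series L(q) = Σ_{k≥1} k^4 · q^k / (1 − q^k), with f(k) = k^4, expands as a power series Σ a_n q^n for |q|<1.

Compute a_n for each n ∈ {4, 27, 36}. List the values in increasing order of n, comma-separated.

q^4  k|4↦f(k): 4:256 2:16 1:1  a_4=273
q^27  k|27↦f(k): 1:1 3:81 9:6561 27:531441  a_27=538084
n=36: 1·36 2·18 3·12 4·9 6·6 9·4 12·3 18·2 36·1  f→[1+16+81+256+1296+6561+20736+104976+1679616]=1813539

273, 538084, 1813539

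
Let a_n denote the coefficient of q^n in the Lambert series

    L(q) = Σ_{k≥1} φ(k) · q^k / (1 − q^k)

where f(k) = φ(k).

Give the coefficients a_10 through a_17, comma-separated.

[q^10] φ(1)=1,φ(2)=1,φ(5)=4,φ(10)=4 ⇒ 10
d|11:{1,11}  Σφ=1+10=11
q^12  k|12↦φ(k): 12:4 6:2 4:2 3:2 2:1 1:1  a_12=12
q^13  k|13↦φ(k): 1:1 13:12  a_13=13
n=14: 14·1 7·2 2·7 1·14  φ→[6+6+1+1]=14
n=15: 1·15 3·5 5·3 15·1  φ→[1+2+4+8]=15
q^16  k|16↦φ(k): 1:1 2:1 4:2 8:4 16:8  a_16=16
n=17: 17·1 1·17  φ→[16+1]=17

10, 11, 12, 13, 14, 15, 16, 17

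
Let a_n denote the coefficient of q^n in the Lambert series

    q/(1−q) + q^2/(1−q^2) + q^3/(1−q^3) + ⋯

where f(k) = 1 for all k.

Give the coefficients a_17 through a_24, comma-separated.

2, 6, 2, 6, 4, 4, 2, 8

q^17  k|17↦f(k): 1:1 17:1  a_17=2
n=18: 18·1 9·2 6·3 3·6 2·9 1·18  f→[1+1+1+1+1+1]=6
d|19:{19,1}  Σf=1+1=2
n=20: 1·20 2·10 4·5 5·4 10·2 20·1  f→[1+1+1+1+1+1]=6
d|21:{1,3,7,21}  Σf=1+1+1+1=4
n=22: 22·1 11·2 2·11 1·22  f→[1+1+1+1]=4
q^23  k|23↦f(k): 23:1 1:1  a_23=2
d|24:{24,12,8,6,4,3,2,1}  Σf=1+1+1+1+1+1+1+1=8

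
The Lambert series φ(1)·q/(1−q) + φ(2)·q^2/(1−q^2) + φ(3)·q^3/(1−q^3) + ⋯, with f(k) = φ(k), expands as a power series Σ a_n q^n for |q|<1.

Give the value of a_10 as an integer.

q^10  k|10↦φ(k): 1:1 2:1 5:4 10:4  a_10=10

a_10 = 10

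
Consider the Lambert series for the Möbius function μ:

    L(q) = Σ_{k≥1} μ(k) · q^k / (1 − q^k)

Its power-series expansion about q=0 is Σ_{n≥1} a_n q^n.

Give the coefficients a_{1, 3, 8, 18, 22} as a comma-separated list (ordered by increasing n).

q^1  k|1↦μ(k): 1:1  a_1=1
d|3:{3,1}  Σμ=(-1)+1=0
n=8: 1·8 2·4 4·2 8·1  μ→[1+(-1)+0+0]=0
n=18: 1·18 2·9 3·6 6·3 9·2 18·1  μ→[1+(-1)+(-1)+1+0+0]=0
n=22: 1·22 2·11 11·2 22·1  μ→[1+(-1)+(-1)+1]=0

1, 0, 0, 0, 0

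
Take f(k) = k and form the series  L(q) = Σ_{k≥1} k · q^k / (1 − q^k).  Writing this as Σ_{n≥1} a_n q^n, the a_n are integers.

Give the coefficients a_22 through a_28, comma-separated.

36, 24, 60, 31, 42, 40, 56

n=22: 22·1 11·2 2·11 1·22  f→[22+11+2+1]=36
[q^23] f(23)=23,f(1)=1 ⇒ 24
[q^24] f(24)=24,f(12)=12,f(8)=8,f(6)=6,f(4)=4,f(3)=3,f(2)=2,f(1)=1 ⇒ 60
[q^25] f(1)=1,f(5)=5,f(25)=25 ⇒ 31
n=26: 1·26 2·13 13·2 26·1  f→[1+2+13+26]=42
d|27:{27,9,3,1}  Σf=27+9+3+1=40
n=28: 1·28 2·14 4·7 7·4 14·2 28·1  f→[1+2+4+7+14+28]=56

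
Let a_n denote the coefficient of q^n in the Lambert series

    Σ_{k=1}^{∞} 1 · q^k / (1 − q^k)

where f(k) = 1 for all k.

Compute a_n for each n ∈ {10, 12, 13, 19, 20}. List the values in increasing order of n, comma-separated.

4, 6, 2, 2, 6

[q^10] f(10)=1,f(5)=1,f(2)=1,f(1)=1 ⇒ 4
n=12: 12·1 6·2 4·3 3·4 2·6 1·12  f→[1+1+1+1+1+1]=6
[q^13] f(1)=1,f(13)=1 ⇒ 2
q^19  k|19↦f(k): 1:1 19:1  a_19=2
n=20: 20·1 10·2 5·4 4·5 2·10 1·20  f→[1+1+1+1+1+1]=6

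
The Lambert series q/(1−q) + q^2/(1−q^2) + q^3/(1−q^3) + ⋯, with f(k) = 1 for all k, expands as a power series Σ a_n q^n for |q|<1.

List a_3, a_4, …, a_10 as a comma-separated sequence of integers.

2, 3, 2, 4, 2, 4, 3, 4

n=3: 1·3 3·1  f→[1+1]=2
d|4:{4,2,1}  Σf=1+1+1=3
d|5:{1,5}  Σf=1+1=2
d|6:{6,3,2,1}  Σf=1+1+1+1=4
q^7  k|7↦f(k): 7:1 1:1  a_7=2
d|8:{1,2,4,8}  Σf=1+1+1+1=4
n=9: 9·1 3·3 1·9  f→[1+1+1]=3
n=10: 10·1 5·2 2·5 1·10  f→[1+1+1+1]=4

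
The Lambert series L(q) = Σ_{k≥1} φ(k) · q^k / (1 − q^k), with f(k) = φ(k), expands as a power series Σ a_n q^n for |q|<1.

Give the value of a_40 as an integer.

n=40: 40·1 20·2 10·4 8·5 5·8 4·10 2·20 1·40  φ→[16+8+4+4+4+2+1+1]=40

a_40 = 40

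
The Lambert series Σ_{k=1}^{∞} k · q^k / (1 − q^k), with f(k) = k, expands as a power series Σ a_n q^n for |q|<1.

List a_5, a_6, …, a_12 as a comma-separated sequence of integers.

6, 12, 8, 15, 13, 18, 12, 28

n=5: 1·5 5·1  f→[1+5]=6
d|6:{6,3,2,1}  Σf=6+3+2+1=12
d|7:{7,1}  Σf=7+1=8
d|8:{1,2,4,8}  Σf=1+2+4+8=15
q^9  k|9↦f(k): 9:9 3:3 1:1  a_9=13
n=10: 1·10 2·5 5·2 10·1  f→[1+2+5+10]=18
n=11: 1·11 11·1  f→[1+11]=12
n=12: 1·12 2·6 3·4 4·3 6·2 12·1  f→[1+2+3+4+6+12]=28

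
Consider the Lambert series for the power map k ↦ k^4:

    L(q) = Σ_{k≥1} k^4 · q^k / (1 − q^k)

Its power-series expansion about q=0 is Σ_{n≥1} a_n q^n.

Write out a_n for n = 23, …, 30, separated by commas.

d|23:{23,1}  Σf=279841+1=279842
[q^24] f(1)=1,f(2)=16,f(3)=81,f(4)=256,f(6)=1296,f(8)=4096,f(12)=20736,f(24)=331776 ⇒ 358258
n=25: 25·1 5·5 1·25  f→[390625+625+1]=391251
[q^26] f(26)=456976,f(13)=28561,f(2)=16,f(1)=1 ⇒ 485554
q^27  k|27↦f(k): 27:531441 9:6561 3:81 1:1  a_27=538084
q^28  k|28↦f(k): 28:614656 14:38416 7:2401 4:256 2:16 1:1  a_28=655746
[q^29] f(1)=1,f(29)=707281 ⇒ 707282
q^30  k|30↦f(k): 1:1 2:16 3:81 5:625 6:1296 10:10000 15:50625 30:810000  a_30=872644

279842, 358258, 391251, 485554, 538084, 655746, 707282, 872644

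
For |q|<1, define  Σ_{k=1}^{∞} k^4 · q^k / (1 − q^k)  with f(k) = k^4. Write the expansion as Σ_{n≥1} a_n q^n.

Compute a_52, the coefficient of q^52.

d|52:{52,26,13,4,2,1}  Σf=7311616+456976+28561+256+16+1=7797426

a_52 = 7797426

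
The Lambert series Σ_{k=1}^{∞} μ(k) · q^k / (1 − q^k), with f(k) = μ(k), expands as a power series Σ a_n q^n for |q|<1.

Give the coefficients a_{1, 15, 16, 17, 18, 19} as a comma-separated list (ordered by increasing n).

q^1  k|1↦μ(k): 1:1  a_1=1
[q^15] μ(1)=1,μ(3)=-1,μ(5)=-1,μ(15)=1 ⇒ 0
[q^16] μ(1)=1,μ(2)=-1,μ(4)=0,μ(8)=0,μ(16)=0 ⇒ 0
q^17  k|17↦μ(k): 17:-1 1:1  a_17=0
n=18: 18·1 9·2 6·3 3·6 2·9 1·18  μ→[0+0+1+(-1)+(-1)+1]=0
n=19: 1·19 19·1  μ→[1+(-1)]=0

1, 0, 0, 0, 0, 0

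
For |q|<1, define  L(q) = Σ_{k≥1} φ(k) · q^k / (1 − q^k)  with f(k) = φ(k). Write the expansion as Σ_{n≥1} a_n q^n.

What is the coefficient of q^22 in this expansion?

q^22  k|22↦φ(k): 22:10 11:10 2:1 1:1  a_22=22

a_22 = 22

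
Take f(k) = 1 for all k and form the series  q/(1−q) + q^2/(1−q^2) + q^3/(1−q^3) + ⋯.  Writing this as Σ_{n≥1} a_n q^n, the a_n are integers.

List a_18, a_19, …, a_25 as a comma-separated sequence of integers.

6, 2, 6, 4, 4, 2, 8, 3

[q^18] f(1)=1,f(2)=1,f(3)=1,f(6)=1,f(9)=1,f(18)=1 ⇒ 6
q^19  k|19↦f(k): 1:1 19:1  a_19=2
n=20: 1·20 2·10 4·5 5·4 10·2 20·1  f→[1+1+1+1+1+1]=6
[q^21] f(21)=1,f(7)=1,f(3)=1,f(1)=1 ⇒ 4
n=22: 22·1 11·2 2·11 1·22  f→[1+1+1+1]=4
q^23  k|23↦f(k): 23:1 1:1  a_23=2
[q^24] f(1)=1,f(2)=1,f(3)=1,f(4)=1,f(6)=1,f(8)=1,f(12)=1,f(24)=1 ⇒ 8
[q^25] f(25)=1,f(5)=1,f(1)=1 ⇒ 3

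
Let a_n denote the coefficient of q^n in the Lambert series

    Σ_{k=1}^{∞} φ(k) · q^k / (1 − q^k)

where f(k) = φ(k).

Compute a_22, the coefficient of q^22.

d|22:{1,2,11,22}  Σφ=1+1+10+10=22

a_22 = 22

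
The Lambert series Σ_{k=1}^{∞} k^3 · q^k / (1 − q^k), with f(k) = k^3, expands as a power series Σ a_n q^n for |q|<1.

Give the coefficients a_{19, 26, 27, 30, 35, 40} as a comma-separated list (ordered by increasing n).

6860, 19782, 20440, 31752, 43344, 73710

q^19  k|19↦f(k): 1:1 19:6859  a_19=6860
q^26  k|26↦f(k): 26:17576 13:2197 2:8 1:1  a_26=19782
d|27:{1,3,9,27}  Σf=1+27+729+19683=20440
n=30: 1·30 2·15 3·10 5·6 6·5 10·3 15·2 30·1  f→[1+8+27+125+216+1000+3375+27000]=31752
[q^35] f(1)=1,f(5)=125,f(7)=343,f(35)=42875 ⇒ 43344
d|40:{40,20,10,8,5,4,2,1}  Σf=64000+8000+1000+512+125+64+8+1=73710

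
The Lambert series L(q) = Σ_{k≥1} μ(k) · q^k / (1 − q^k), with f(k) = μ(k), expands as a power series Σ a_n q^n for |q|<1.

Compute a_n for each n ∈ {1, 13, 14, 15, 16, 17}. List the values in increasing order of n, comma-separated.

[q^1] μ(1)=1 ⇒ 1
d|13:{13,1}  Σμ=(-1)+1=0
n=14: 1·14 2·7 7·2 14·1  μ→[1+(-1)+(-1)+1]=0
q^15  k|15↦μ(k): 1:1 3:-1 5:-1 15:1  a_15=0
n=16: 1·16 2·8 4·4 8·2 16·1  μ→[1+(-1)+0+0+0]=0
q^17  k|17↦μ(k): 17:-1 1:1  a_17=0

1, 0, 0, 0, 0, 0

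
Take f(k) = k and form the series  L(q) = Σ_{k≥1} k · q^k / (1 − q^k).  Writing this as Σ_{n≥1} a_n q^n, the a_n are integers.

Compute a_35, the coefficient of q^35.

q^35  k|35↦f(k): 1:1 5:5 7:7 35:35  a_35=48

a_35 = 48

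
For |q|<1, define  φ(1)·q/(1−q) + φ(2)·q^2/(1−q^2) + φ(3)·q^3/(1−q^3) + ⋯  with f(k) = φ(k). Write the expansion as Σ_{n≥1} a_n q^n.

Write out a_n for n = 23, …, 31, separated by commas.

d|23:{23,1}  Σφ=22+1=23
d|24:{1,2,3,4,6,8,12,24}  Σφ=1+1+2+2+2+4+4+8=24
d|25:{1,5,25}  Σφ=1+4+20=25
d|26:{1,2,13,26}  Σφ=1+1+12+12=26
[q^27] φ(1)=1,φ(3)=2,φ(9)=6,φ(27)=18 ⇒ 27
q^28  k|28↦φ(k): 1:1 2:1 4:2 7:6 14:6 28:12  a_28=28
n=29: 29·1 1·29  φ→[28+1]=29
d|30:{1,2,3,5,6,10,15,30}  Σφ=1+1+2+4+2+4+8+8=30
[q^31] φ(1)=1,φ(31)=30 ⇒ 31

23, 24, 25, 26, 27, 28, 29, 30, 31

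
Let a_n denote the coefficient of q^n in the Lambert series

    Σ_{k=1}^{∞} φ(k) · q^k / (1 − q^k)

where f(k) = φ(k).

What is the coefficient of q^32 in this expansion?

[q^32] φ(32)=16,φ(16)=8,φ(8)=4,φ(4)=2,φ(2)=1,φ(1)=1 ⇒ 32

a_32 = 32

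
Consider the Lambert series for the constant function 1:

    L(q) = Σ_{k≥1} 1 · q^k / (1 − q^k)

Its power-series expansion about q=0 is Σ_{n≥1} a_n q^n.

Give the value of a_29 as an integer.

a_29 = 2

q^29  k|29↦f(k): 29:1 1:1  a_29=2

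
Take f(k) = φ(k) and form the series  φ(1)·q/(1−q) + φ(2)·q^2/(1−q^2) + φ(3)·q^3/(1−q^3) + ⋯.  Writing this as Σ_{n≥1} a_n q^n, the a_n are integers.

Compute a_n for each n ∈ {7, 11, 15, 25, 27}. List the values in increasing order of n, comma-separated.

[q^7] φ(1)=1,φ(7)=6 ⇒ 7
q^11  k|11↦φ(k): 1:1 11:10  a_11=11
d|15:{15,5,3,1}  Σφ=8+4+2+1=15
n=25: 1·25 5·5 25·1  φ→[1+4+20]=25
[q^27] φ(1)=1,φ(3)=2,φ(9)=6,φ(27)=18 ⇒ 27

7, 11, 15, 25, 27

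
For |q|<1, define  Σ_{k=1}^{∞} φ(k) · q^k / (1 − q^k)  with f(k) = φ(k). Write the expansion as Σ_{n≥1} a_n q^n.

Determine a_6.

n=6: 1·6 2·3 3·2 6·1  φ→[1+1+2+2]=6

a_6 = 6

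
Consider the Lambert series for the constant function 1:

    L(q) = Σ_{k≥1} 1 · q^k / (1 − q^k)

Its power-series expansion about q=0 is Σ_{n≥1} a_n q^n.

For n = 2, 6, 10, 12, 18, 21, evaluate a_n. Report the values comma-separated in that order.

d|2:{1,2}  Σf=1+1=2
q^6  k|6↦f(k): 1:1 2:1 3:1 6:1  a_6=4
d|10:{1,2,5,10}  Σf=1+1+1+1=4
n=12: 12·1 6·2 4·3 3·4 2·6 1·12  f→[1+1+1+1+1+1]=6
d|18:{1,2,3,6,9,18}  Σf=1+1+1+1+1+1=6
q^21  k|21↦f(k): 1:1 3:1 7:1 21:1  a_21=4

2, 4, 4, 6, 6, 4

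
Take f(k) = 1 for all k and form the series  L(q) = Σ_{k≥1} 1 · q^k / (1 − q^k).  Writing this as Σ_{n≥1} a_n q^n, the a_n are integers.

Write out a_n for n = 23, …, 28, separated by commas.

2, 8, 3, 4, 4, 6

d|23:{23,1}  Σf=1+1=2
d|24:{24,12,8,6,4,3,2,1}  Σf=1+1+1+1+1+1+1+1=8
[q^25] f(1)=1,f(5)=1,f(25)=1 ⇒ 3
q^26  k|26↦f(k): 1:1 2:1 13:1 26:1  a_26=4
q^27  k|27↦f(k): 27:1 9:1 3:1 1:1  a_27=4
d|28:{1,2,4,7,14,28}  Σf=1+1+1+1+1+1=6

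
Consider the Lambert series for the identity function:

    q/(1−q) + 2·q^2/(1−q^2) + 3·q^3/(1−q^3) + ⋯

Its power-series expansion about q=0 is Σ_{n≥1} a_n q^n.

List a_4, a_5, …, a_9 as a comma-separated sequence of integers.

7, 6, 12, 8, 15, 13

d|4:{1,2,4}  Σf=1+2+4=7
[q^5] f(1)=1,f(5)=5 ⇒ 6
q^6  k|6↦f(k): 1:1 2:2 3:3 6:6  a_6=12
[q^7] f(1)=1,f(7)=7 ⇒ 8
[q^8] f(1)=1,f(2)=2,f(4)=4,f(8)=8 ⇒ 15
[q^9] f(9)=9,f(3)=3,f(1)=1 ⇒ 13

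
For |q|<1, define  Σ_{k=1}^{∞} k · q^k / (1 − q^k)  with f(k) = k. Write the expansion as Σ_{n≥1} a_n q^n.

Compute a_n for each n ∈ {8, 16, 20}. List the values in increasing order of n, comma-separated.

15, 31, 42

d|8:{1,2,4,8}  Σf=1+2+4+8=15
[q^16] f(16)=16,f(8)=8,f(4)=4,f(2)=2,f(1)=1 ⇒ 31
[q^20] f(20)=20,f(10)=10,f(5)=5,f(4)=4,f(2)=2,f(1)=1 ⇒ 42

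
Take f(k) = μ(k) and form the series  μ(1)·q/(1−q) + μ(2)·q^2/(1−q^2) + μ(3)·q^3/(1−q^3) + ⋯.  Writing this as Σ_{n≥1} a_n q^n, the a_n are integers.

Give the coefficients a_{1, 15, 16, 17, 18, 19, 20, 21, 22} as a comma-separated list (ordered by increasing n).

[q^1] μ(1)=1 ⇒ 1
d|15:{15,5,3,1}  Σμ=1+(-1)+(-1)+1=0
q^16  k|16↦μ(k): 1:1 2:-1 4:0 8:0 16:0  a_16=0
q^17  k|17↦μ(k): 17:-1 1:1  a_17=0
[q^18] μ(18)=0,μ(9)=0,μ(6)=1,μ(3)=-1,μ(2)=-1,μ(1)=1 ⇒ 0
d|19:{19,1}  Σμ=(-1)+1=0
q^20  k|20↦μ(k): 1:1 2:-1 4:0 5:-1 10:1 20:0  a_20=0
d|21:{1,3,7,21}  Σμ=1+(-1)+(-1)+1=0
[q^22] μ(22)=1,μ(11)=-1,μ(2)=-1,μ(1)=1 ⇒ 0

1, 0, 0, 0, 0, 0, 0, 0, 0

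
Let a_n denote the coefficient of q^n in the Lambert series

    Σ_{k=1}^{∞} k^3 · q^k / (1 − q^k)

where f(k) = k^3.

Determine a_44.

a_44 = 97236

n=44: 44·1 22·2 11·4 4·11 2·22 1·44  f→[85184+10648+1331+64+8+1]=97236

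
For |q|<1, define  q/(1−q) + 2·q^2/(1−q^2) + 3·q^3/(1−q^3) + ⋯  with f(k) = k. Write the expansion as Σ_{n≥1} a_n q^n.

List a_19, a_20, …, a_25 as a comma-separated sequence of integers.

20, 42, 32, 36, 24, 60, 31

q^19  k|19↦f(k): 19:19 1:1  a_19=20
q^20  k|20↦f(k): 1:1 2:2 4:4 5:5 10:10 20:20  a_20=42
q^21  k|21↦f(k): 21:21 7:7 3:3 1:1  a_21=32
n=22: 22·1 11·2 2·11 1·22  f→[22+11+2+1]=36
q^23  k|23↦f(k): 23:23 1:1  a_23=24
n=24: 1·24 2·12 3·8 4·6 6·4 8·3 12·2 24·1  f→[1+2+3+4+6+8+12+24]=60
d|25:{25,5,1}  Σf=25+5+1=31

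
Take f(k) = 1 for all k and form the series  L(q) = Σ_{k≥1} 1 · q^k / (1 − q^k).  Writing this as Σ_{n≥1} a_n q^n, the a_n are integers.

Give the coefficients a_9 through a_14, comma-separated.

3, 4, 2, 6, 2, 4

q^9  k|9↦f(k): 1:1 3:1 9:1  a_9=3
q^10  k|10↦f(k): 1:1 2:1 5:1 10:1  a_10=4
n=11: 1·11 11·1  f→[1+1]=2
n=12: 12·1 6·2 4·3 3·4 2·6 1·12  f→[1+1+1+1+1+1]=6
[q^13] f(1)=1,f(13)=1 ⇒ 2
q^14  k|14↦f(k): 1:1 2:1 7:1 14:1  a_14=4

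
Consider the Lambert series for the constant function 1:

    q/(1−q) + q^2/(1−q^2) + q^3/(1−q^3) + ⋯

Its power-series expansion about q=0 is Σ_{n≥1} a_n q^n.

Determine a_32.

a_32 = 6

q^32  k|32↦f(k): 32:1 16:1 8:1 4:1 2:1 1:1  a_32=6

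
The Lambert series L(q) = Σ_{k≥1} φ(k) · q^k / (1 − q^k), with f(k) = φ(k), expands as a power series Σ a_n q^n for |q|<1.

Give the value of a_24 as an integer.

[q^24] φ(1)=1,φ(2)=1,φ(3)=2,φ(4)=2,φ(6)=2,φ(8)=4,φ(12)=4,φ(24)=8 ⇒ 24

a_24 = 24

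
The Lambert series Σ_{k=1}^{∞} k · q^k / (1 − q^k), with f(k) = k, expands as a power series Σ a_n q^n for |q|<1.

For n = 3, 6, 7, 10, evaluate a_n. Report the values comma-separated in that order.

q^3  k|3↦f(k): 3:3 1:1  a_3=4
d|6:{6,3,2,1}  Σf=6+3+2+1=12
[q^7] f(1)=1,f(7)=7 ⇒ 8
d|10:{10,5,2,1}  Σf=10+5+2+1=18

4, 12, 8, 18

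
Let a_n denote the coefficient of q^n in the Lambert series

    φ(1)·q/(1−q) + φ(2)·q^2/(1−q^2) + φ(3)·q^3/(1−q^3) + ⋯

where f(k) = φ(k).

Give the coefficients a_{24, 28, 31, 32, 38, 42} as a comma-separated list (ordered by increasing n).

n=24: 1·24 2·12 3·8 4·6 6·4 8·3 12·2 24·1  φ→[1+1+2+2+2+4+4+8]=24
[q^28] φ(1)=1,φ(2)=1,φ(4)=2,φ(7)=6,φ(14)=6,φ(28)=12 ⇒ 28
q^31  k|31↦φ(k): 31:30 1:1  a_31=31
n=32: 32·1 16·2 8·4 4·8 2·16 1·32  φ→[16+8+4+2+1+1]=32
d|38:{38,19,2,1}  Σφ=18+18+1+1=38
[q^42] φ(1)=1,φ(2)=1,φ(3)=2,φ(6)=2,φ(7)=6,φ(14)=6,φ(21)=12,φ(42)=12 ⇒ 42

24, 28, 31, 32, 38, 42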